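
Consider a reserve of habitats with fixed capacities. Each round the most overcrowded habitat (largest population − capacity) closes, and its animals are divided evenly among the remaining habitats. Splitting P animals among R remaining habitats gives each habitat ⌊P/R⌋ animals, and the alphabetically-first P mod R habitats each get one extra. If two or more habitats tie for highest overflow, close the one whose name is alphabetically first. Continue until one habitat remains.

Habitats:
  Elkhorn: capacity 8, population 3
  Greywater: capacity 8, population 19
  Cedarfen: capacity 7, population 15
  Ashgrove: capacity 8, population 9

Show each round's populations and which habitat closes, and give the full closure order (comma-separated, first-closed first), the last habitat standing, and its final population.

Round 1: Ashgrove=9 Cedarfen=15 Elkhorn=3 Greywater=19 → close Greywater (overflow 11)
  19÷3 = 6 each, +1 to first 1
Round 2: Ashgrove=16 Cedarfen=21 Elkhorn=9 → close Cedarfen (overflow 14)
  21÷2 = 10 each, +1 to first 1
Round 3: Ashgrove=27 Elkhorn=19 → close Ashgrove (overflow 19)
  27÷1 = 27 each, +1 to first 0

Closure order: Greywater, Cedarfen, Ashgrove
Last habitat: Elkhorn with 46 animals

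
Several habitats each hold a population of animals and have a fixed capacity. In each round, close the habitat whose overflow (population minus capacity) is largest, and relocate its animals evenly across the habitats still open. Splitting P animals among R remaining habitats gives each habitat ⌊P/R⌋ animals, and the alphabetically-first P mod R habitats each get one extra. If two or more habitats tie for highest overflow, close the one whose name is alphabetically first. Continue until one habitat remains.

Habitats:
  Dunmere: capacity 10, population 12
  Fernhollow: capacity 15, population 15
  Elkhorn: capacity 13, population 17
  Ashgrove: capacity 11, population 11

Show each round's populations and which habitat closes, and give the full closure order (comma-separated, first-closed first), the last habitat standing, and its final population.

Closure order: Elkhorn, Dunmere, Ashgrove
Last habitat: Fernhollow with 55 animals

Round 1: Ashgrove=11 Dunmere=12 Elkhorn=17 Fernhollow=15 → close Elkhorn (overflow 4)
  17÷3 = 5 each, +1 to first 2
Round 2: Ashgrove=17 Dunmere=18 Fernhollow=20 → close Dunmere (overflow 8)
  18÷2 = 9 each, +1 to first 0
Round 3: Ashgrove=26 Fernhollow=29 → close Ashgrove (overflow 15)
  26÷1 = 26 each, +1 to first 0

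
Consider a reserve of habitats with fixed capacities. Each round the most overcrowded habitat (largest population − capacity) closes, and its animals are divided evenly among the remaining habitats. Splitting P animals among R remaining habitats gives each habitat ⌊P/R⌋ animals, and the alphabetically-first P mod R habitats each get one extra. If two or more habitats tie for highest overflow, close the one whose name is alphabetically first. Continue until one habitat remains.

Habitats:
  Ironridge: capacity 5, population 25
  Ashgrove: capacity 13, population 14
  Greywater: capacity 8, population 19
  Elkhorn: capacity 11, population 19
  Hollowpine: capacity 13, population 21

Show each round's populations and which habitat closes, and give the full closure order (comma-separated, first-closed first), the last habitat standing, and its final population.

Closure order: Ironridge, Greywater, Elkhorn, Hollowpine
Last habitat: Ashgrove with 98 animals

Round 1: Ashgrove=14 Elkhorn=19 Greywater=19 Hollowpine=21 Ironridge=25 → close Ironridge (overflow 20)
  25÷4 = 6 each, +1 to first 1
Round 2: Ashgrove=21 Elkhorn=25 Greywater=25 Hollowpine=27 → close Greywater (overflow 17)
  25÷3 = 8 each, +1 to first 1
Round 3: Ashgrove=30 Elkhorn=33 Hollowpine=35 → close Elkhorn (overflow 22)
  33÷2 = 16 each, +1 to first 1
Round 4: Ashgrove=47 Hollowpine=51 → close Hollowpine (overflow 38)
  51÷1 = 51 each, +1 to first 0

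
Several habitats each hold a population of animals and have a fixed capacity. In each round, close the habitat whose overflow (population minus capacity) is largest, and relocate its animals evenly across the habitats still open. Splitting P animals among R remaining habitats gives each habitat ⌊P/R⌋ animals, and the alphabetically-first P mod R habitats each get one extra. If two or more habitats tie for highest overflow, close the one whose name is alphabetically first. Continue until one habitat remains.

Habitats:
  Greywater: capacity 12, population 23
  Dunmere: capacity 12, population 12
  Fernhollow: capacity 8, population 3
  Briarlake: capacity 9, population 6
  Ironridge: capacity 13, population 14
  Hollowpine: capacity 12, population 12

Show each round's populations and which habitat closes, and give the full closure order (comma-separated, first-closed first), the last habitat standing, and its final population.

Closure order: Greywater, Dunmere, Ironridge, Briarlake, Hollowpine
Last habitat: Fernhollow with 70 animals

Round 1: Briarlake=6 Dunmere=12 Fernhollow=3 Greywater=23 Hollowpine=12 Ironridge=14 → close Greywater (overflow 11)
  23÷5 = 4 each, +1 to first 3
Round 2: Briarlake=11 Dunmere=17 Fernhollow=8 Hollowpine=16 Ironridge=18 → close Dunmere (overflow 5)
  17÷4 = 4 each, +1 to first 1
Round 3: Briarlake=16 Fernhollow=12 Hollowpine=20 Ironridge=22 → close Ironridge (overflow 9)
  22÷3 = 7 each, +1 to first 1
Round 4: Briarlake=24 Fernhollow=19 Hollowpine=27 → close Briarlake (overflow 15)
  24÷2 = 12 each, +1 to first 0
Round 5: Fernhollow=31 Hollowpine=39 → close Hollowpine (overflow 27)
  39÷1 = 39 each, +1 to first 0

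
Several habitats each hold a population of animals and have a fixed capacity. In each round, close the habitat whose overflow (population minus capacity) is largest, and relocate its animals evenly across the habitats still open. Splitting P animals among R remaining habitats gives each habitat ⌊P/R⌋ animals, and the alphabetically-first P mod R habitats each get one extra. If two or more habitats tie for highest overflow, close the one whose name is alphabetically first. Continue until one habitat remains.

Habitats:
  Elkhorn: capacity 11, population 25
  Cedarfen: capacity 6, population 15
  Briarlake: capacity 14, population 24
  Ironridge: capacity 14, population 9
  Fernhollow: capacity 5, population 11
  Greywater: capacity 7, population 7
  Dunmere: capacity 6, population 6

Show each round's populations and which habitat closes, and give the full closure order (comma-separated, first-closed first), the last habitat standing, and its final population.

Closure order: Elkhorn, Briarlake, Cedarfen, Fernhollow, Dunmere, Greywater
Last habitat: Ironridge with 97 animals

Round 1: Briarlake=24 Cedarfen=15 Dunmere=6 Elkhorn=25 Fernhollow=11 Greywater=7 Ironridge=9 → close Elkhorn (overflow 14)
  25÷6 = 4 each, +1 to first 1
Round 2: Briarlake=29 Cedarfen=19 Dunmere=10 Fernhollow=15 Greywater=11 Ironridge=13 → close Briarlake (overflow 15)
  29÷5 = 5 each, +1 to first 4
Round 3: Cedarfen=25 Dunmere=16 Fernhollow=21 Greywater=17 Ironridge=18 → close Cedarfen (overflow 19)
  25÷4 = 6 each, +1 to first 1
Round 4: Dunmere=23 Fernhollow=27 Greywater=23 Ironridge=24 → close Fernhollow (overflow 22)
  27÷3 = 9 each, +1 to first 0
Round 5: Dunmere=32 Greywater=32 Ironridge=33 → close Dunmere (overflow 26)
  32÷2 = 16 each, +1 to first 0
Round 6: Greywater=48 Ironridge=49 → close Greywater (overflow 41)
  48÷1 = 48 each, +1 to first 0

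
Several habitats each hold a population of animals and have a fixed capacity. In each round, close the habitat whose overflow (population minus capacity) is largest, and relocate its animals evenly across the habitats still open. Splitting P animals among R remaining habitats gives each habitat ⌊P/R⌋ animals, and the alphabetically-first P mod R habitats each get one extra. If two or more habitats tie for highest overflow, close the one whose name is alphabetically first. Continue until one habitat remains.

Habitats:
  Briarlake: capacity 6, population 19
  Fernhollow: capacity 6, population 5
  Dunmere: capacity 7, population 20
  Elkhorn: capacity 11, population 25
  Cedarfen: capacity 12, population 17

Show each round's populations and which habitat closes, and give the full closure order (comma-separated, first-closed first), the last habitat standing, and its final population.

Closure order: Elkhorn, Briarlake, Dunmere, Cedarfen
Last habitat: Fernhollow with 86 animals

Round 1: Briarlake=19 Cedarfen=17 Dunmere=20 Elkhorn=25 Fernhollow=5 → close Elkhorn (overflow 14)
  25÷4 = 6 each, +1 to first 1
Round 2: Briarlake=26 Cedarfen=23 Dunmere=26 Fernhollow=11 → close Briarlake (overflow 20)
  26÷3 = 8 each, +1 to first 2
Round 3: Cedarfen=32 Dunmere=35 Fernhollow=19 → close Dunmere (overflow 28)
  35÷2 = 17 each, +1 to first 1
Round 4: Cedarfen=50 Fernhollow=36 → close Cedarfen (overflow 38)
  50÷1 = 50 each, +1 to first 0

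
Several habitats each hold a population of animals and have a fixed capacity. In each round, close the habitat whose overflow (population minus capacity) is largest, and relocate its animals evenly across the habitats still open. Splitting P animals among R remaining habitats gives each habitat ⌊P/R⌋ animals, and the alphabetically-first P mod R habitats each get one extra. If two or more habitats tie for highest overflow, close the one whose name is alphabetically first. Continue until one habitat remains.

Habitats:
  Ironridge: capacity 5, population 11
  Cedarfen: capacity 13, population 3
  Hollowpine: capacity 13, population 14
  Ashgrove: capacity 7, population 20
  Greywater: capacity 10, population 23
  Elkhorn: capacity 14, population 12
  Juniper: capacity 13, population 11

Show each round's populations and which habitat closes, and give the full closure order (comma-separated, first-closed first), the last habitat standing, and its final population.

Closure order: Ashgrove, Greywater, Ironridge, Hollowpine, Elkhorn, Juniper
Last habitat: Cedarfen with 94 animals

Round 1: Ashgrove=20 Cedarfen=3 Elkhorn=12 Greywater=23 Hollowpine=14 Ironridge=11 Juniper=11 → close Ashgrove (overflow 13)
  20÷6 = 3 each, +1 to first 2
Round 2: Cedarfen=7 Elkhorn=16 Greywater=26 Hollowpine=17 Ironridge=14 Juniper=14 → close Greywater (overflow 16)
  26÷5 = 5 each, +1 to first 1
Round 3: Cedarfen=13 Elkhorn=21 Hollowpine=22 Ironridge=19 Juniper=19 → close Ironridge (overflow 14)
  19÷4 = 4 each, +1 to first 3
Round 4: Cedarfen=18 Elkhorn=26 Hollowpine=27 Juniper=23 → close Hollowpine (overflow 14)
  27÷3 = 9 each, +1 to first 0
Round 5: Cedarfen=27 Elkhorn=35 Juniper=32 → close Elkhorn (overflow 21)
  35÷2 = 17 each, +1 to first 1
Round 6: Cedarfen=45 Juniper=49 → close Juniper (overflow 36)
  49÷1 = 49 each, +1 to first 0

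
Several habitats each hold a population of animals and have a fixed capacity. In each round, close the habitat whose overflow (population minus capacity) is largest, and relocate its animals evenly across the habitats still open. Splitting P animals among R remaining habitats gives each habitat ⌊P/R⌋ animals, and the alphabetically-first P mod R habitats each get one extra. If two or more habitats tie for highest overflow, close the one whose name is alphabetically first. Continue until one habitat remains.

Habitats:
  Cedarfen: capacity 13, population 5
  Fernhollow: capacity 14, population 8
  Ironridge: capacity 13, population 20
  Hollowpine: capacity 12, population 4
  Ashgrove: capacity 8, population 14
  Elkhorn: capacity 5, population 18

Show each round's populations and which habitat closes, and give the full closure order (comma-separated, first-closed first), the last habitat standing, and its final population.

Closure order: Elkhorn, Ashgrove, Ironridge, Fernhollow, Cedarfen
Last habitat: Hollowpine with 69 animals

Round 1: Ashgrove=14 Cedarfen=5 Elkhorn=18 Fernhollow=8 Hollowpine=4 Ironridge=20 → close Elkhorn (overflow 13)
  18÷5 = 3 each, +1 to first 3
Round 2: Ashgrove=18 Cedarfen=9 Fernhollow=12 Hollowpine=7 Ironridge=23 → close Ashgrove (overflow 10)
  18÷4 = 4 each, +1 to first 2
Round 3: Cedarfen=14 Fernhollow=17 Hollowpine=11 Ironridge=27 → close Ironridge (overflow 14)
  27÷3 = 9 each, +1 to first 0
Round 4: Cedarfen=23 Fernhollow=26 Hollowpine=20 → close Fernhollow (overflow 12)
  26÷2 = 13 each, +1 to first 0
Round 5: Cedarfen=36 Hollowpine=33 → close Cedarfen (overflow 23)
  36÷1 = 36 each, +1 to first 0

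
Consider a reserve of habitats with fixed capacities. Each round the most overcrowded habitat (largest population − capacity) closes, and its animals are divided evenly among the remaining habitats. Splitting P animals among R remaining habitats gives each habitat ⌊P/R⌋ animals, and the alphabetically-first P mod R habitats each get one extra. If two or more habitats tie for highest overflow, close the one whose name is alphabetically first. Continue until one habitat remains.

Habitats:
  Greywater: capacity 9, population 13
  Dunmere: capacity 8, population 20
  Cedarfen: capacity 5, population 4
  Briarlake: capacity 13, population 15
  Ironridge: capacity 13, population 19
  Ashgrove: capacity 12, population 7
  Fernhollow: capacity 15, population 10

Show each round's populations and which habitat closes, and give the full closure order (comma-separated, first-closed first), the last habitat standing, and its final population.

Closure order: Dunmere, Ironridge, Briarlake, Greywater, Cedarfen, Ashgrove
Last habitat: Fernhollow with 88 animals

Round 1: Ashgrove=7 Briarlake=15 Cedarfen=4 Dunmere=20 Fernhollow=10 Greywater=13 Ironridge=19 → close Dunmere (overflow 12)
  20÷6 = 3 each, +1 to first 2
Round 2: Ashgrove=11 Briarlake=19 Cedarfen=7 Fernhollow=13 Greywater=16 Ironridge=22 → close Ironridge (overflow 9)
  22÷5 = 4 each, +1 to first 2
Round 3: Ashgrove=16 Briarlake=24 Cedarfen=11 Fernhollow=17 Greywater=20 → close Briarlake (overflow 11)
  24÷4 = 6 each, +1 to first 0
Round 4: Ashgrove=22 Cedarfen=17 Fernhollow=23 Greywater=26 → close Greywater (overflow 17)
  26÷3 = 8 each, +1 to first 2
Round 5: Ashgrove=31 Cedarfen=26 Fernhollow=31 → close Cedarfen (overflow 21)
  26÷2 = 13 each, +1 to first 0
Round 6: Ashgrove=44 Fernhollow=44 → close Ashgrove (overflow 32)
  44÷1 = 44 each, +1 to first 0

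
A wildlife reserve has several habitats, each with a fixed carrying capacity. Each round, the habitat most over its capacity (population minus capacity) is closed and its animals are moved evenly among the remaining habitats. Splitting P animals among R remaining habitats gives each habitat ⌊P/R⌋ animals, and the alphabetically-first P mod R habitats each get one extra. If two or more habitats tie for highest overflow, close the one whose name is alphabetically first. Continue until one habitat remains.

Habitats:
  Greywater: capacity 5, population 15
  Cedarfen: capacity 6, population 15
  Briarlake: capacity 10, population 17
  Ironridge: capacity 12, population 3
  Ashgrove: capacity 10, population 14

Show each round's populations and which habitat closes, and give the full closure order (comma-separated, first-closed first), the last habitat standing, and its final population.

Round 1: Ashgrove=14 Briarlake=17 Cedarfen=15 Greywater=15 Ironridge=3 → close Greywater (overflow 10)
  15÷4 = 3 each, +1 to first 3
Round 2: Ashgrove=18 Briarlake=21 Cedarfen=19 Ironridge=6 → close Cedarfen (overflow 13)
  19÷3 = 6 each, +1 to first 1
Round 3: Ashgrove=25 Briarlake=27 Ironridge=12 → close Briarlake (overflow 17)
  27÷2 = 13 each, +1 to first 1
Round 4: Ashgrove=39 Ironridge=25 → close Ashgrove (overflow 29)
  39÷1 = 39 each, +1 to first 0

Closure order: Greywater, Cedarfen, Briarlake, Ashgrove
Last habitat: Ironridge with 64 animals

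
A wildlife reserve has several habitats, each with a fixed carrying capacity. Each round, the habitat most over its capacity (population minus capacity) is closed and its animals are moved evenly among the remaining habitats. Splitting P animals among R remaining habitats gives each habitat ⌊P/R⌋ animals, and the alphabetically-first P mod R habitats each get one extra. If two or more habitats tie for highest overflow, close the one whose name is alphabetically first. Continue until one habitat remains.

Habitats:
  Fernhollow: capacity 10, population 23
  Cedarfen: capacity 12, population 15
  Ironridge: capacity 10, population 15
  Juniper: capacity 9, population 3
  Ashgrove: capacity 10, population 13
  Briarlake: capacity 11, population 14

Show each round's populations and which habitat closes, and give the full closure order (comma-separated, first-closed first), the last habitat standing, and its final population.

Closure order: Fernhollow, Ironridge, Ashgrove, Briarlake, Cedarfen
Last habitat: Juniper with 83 animals

Round 1: Ashgrove=13 Briarlake=14 Cedarfen=15 Fernhollow=23 Ironridge=15 Juniper=3 → close Fernhollow (overflow 13)
  23÷5 = 4 each, +1 to first 3
Round 2: Ashgrove=18 Briarlake=19 Cedarfen=20 Ironridge=19 Juniper=7 → close Ironridge (overflow 9)
  19÷4 = 4 each, +1 to first 3
Round 3: Ashgrove=23 Briarlake=24 Cedarfen=25 Juniper=11 → close Ashgrove (overflow 13)
  23÷3 = 7 each, +1 to first 2
Round 4: Briarlake=32 Cedarfen=33 Juniper=18 → close Briarlake (overflow 21)
  32÷2 = 16 each, +1 to first 0
Round 5: Cedarfen=49 Juniper=34 → close Cedarfen (overflow 37)
  49÷1 = 49 each, +1 to first 0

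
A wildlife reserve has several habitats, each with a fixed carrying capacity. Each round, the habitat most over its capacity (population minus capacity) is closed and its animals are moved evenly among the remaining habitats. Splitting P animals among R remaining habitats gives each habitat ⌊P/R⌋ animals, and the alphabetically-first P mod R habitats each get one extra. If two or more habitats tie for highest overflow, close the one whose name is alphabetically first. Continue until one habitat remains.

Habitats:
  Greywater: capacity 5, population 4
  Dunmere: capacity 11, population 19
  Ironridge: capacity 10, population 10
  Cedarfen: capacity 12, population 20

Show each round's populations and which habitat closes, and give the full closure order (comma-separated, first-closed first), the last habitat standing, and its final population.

Round 1: Cedarfen=20 Dunmere=19 Greywater=4 Ironridge=10 → close Cedarfen (overflow 8)
  20÷3 = 6 each, +1 to first 2
Round 2: Dunmere=26 Greywater=11 Ironridge=16 → close Dunmere (overflow 15)
  26÷2 = 13 each, +1 to first 0
Round 3: Greywater=24 Ironridge=29 → close Greywater (overflow 19)
  24÷1 = 24 each, +1 to first 0

Closure order: Cedarfen, Dunmere, Greywater
Last habitat: Ironridge with 53 animals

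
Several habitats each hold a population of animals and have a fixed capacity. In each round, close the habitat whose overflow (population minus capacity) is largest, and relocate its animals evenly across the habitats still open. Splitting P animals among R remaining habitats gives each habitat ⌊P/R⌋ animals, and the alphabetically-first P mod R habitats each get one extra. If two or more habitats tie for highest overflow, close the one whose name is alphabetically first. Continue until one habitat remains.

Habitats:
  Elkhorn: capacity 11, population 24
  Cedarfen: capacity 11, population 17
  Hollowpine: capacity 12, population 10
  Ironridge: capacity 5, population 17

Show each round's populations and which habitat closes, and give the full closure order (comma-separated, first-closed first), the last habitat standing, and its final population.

Round 1: Cedarfen=17 Elkhorn=24 Hollowpine=10 Ironridge=17 → close Elkhorn (overflow 13)
  24÷3 = 8 each, +1 to first 0
Round 2: Cedarfen=25 Hollowpine=18 Ironridge=25 → close Ironridge (overflow 20)
  25÷2 = 12 each, +1 to first 1
Round 3: Cedarfen=38 Hollowpine=30 → close Cedarfen (overflow 27)
  38÷1 = 38 each, +1 to first 0

Closure order: Elkhorn, Ironridge, Cedarfen
Last habitat: Hollowpine with 68 animals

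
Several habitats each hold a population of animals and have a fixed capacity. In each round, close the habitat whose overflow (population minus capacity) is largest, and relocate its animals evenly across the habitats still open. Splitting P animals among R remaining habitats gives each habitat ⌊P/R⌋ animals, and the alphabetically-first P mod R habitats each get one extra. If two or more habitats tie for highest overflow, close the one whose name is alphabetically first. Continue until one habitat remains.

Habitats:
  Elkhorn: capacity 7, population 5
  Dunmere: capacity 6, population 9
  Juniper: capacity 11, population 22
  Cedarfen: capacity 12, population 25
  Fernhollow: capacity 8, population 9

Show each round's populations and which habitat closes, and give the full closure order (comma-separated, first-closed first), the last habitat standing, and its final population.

Closure order: Cedarfen, Juniper, Dunmere, Fernhollow
Last habitat: Elkhorn with 70 animals

Round 1: Cedarfen=25 Dunmere=9 Elkhorn=5 Fernhollow=9 Juniper=22 → close Cedarfen (overflow 13)
  25÷4 = 6 each, +1 to first 1
Round 2: Dunmere=16 Elkhorn=11 Fernhollow=15 Juniper=28 → close Juniper (overflow 17)
  28÷3 = 9 each, +1 to first 1
Round 3: Dunmere=26 Elkhorn=20 Fernhollow=24 → close Dunmere (overflow 20)
  26÷2 = 13 each, +1 to first 0
Round 4: Elkhorn=33 Fernhollow=37 → close Fernhollow (overflow 29)
  37÷1 = 37 each, +1 to first 0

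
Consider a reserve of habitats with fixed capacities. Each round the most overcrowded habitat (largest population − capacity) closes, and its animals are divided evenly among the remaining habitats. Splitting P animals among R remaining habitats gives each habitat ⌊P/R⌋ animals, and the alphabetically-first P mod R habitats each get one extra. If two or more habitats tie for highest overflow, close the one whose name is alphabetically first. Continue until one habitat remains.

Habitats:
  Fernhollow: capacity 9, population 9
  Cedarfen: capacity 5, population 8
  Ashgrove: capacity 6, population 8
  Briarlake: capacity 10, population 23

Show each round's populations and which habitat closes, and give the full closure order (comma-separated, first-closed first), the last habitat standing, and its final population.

Round 1: Ashgrove=8 Briarlake=23 Cedarfen=8 Fernhollow=9 → close Briarlake (overflow 13)
  23÷3 = 7 each, +1 to first 2
Round 2: Ashgrove=16 Cedarfen=16 Fernhollow=16 → close Cedarfen (overflow 11)
  16÷2 = 8 each, +1 to first 0
Round 3: Ashgrove=24 Fernhollow=24 → close Ashgrove (overflow 18)
  24÷1 = 24 each, +1 to first 0

Closure order: Briarlake, Cedarfen, Ashgrove
Last habitat: Fernhollow with 48 animals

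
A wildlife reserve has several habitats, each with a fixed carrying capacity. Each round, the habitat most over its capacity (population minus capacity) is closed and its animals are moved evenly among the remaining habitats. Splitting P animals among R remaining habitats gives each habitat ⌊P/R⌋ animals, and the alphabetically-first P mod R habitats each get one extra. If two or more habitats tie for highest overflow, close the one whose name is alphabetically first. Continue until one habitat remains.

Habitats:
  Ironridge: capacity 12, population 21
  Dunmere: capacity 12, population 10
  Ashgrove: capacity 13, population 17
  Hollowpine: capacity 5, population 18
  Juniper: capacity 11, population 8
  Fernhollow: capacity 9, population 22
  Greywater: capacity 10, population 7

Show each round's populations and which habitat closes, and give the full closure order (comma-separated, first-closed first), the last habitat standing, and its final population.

Round 1: Ashgrove=17 Dunmere=10 Fernhollow=22 Greywater=7 Hollowpine=18 Ironridge=21 Juniper=8 → close Fernhollow (overflow 13)
  22÷6 = 3 each, +1 to first 4
Round 2: Ashgrove=21 Dunmere=14 Greywater=11 Hollowpine=22 Ironridge=24 Juniper=11 → close Hollowpine (overflow 17)
  22÷5 = 4 each, +1 to first 2
Round 3: Ashgrove=26 Dunmere=19 Greywater=15 Ironridge=28 Juniper=15 → close Ironridge (overflow 16)
  28÷4 = 7 each, +1 to first 0
Round 4: Ashgrove=33 Dunmere=26 Greywater=22 Juniper=22 → close Ashgrove (overflow 20)
  33÷3 = 11 each, +1 to first 0
Round 5: Dunmere=37 Greywater=33 Juniper=33 → close Dunmere (overflow 25)
  37÷2 = 18 each, +1 to first 1
Round 6: Greywater=52 Juniper=51 → close Greywater (overflow 42)
  52÷1 = 52 each, +1 to first 0

Closure order: Fernhollow, Hollowpine, Ironridge, Ashgrove, Dunmere, Greywater
Last habitat: Juniper with 103 animals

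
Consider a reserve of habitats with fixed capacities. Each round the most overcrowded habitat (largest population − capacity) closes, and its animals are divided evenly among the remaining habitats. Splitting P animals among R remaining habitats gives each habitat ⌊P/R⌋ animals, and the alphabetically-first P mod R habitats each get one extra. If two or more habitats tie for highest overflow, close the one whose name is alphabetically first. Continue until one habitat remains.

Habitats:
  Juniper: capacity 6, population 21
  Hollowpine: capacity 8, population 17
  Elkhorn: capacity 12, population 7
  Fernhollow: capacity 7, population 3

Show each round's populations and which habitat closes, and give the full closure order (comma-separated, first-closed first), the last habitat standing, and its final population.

Closure order: Juniper, Hollowpine, Fernhollow
Last habitat: Elkhorn with 48 animals

Round 1: Elkhorn=7 Fernhollow=3 Hollowpine=17 Juniper=21 → close Juniper (overflow 15)
  21÷3 = 7 each, +1 to first 0
Round 2: Elkhorn=14 Fernhollow=10 Hollowpine=24 → close Hollowpine (overflow 16)
  24÷2 = 12 each, +1 to first 0
Round 3: Elkhorn=26 Fernhollow=22 → close Fernhollow (overflow 15)
  22÷1 = 22 each, +1 to first 0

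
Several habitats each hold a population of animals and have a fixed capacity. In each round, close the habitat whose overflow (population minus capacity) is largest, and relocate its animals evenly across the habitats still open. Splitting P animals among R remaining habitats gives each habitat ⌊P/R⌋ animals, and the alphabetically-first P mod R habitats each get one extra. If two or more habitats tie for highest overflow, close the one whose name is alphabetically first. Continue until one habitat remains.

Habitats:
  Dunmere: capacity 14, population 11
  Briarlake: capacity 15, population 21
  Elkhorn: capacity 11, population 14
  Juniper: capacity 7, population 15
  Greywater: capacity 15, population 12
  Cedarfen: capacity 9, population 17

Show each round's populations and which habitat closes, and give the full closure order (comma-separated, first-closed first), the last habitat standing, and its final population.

Round 1: Briarlake=21 Cedarfen=17 Dunmere=11 Elkhorn=14 Greywater=12 Juniper=15 → close Cedarfen (overflow 8)
  17÷5 = 3 each, +1 to first 2
Round 2: Briarlake=25 Dunmere=15 Elkhorn=17 Greywater=15 Juniper=18 → close Juniper (overflow 11)
  18÷4 = 4 each, +1 to first 2
Round 3: Briarlake=30 Dunmere=20 Elkhorn=21 Greywater=19 → close Briarlake (overflow 15)
  30÷3 = 10 each, +1 to first 0
Round 4: Dunmere=30 Elkhorn=31 Greywater=29 → close Elkhorn (overflow 20)
  31÷2 = 15 each, +1 to first 1
Round 5: Dunmere=46 Greywater=44 → close Dunmere (overflow 32)
  46÷1 = 46 each, +1 to first 0

Closure order: Cedarfen, Juniper, Briarlake, Elkhorn, Dunmere
Last habitat: Greywater with 90 animals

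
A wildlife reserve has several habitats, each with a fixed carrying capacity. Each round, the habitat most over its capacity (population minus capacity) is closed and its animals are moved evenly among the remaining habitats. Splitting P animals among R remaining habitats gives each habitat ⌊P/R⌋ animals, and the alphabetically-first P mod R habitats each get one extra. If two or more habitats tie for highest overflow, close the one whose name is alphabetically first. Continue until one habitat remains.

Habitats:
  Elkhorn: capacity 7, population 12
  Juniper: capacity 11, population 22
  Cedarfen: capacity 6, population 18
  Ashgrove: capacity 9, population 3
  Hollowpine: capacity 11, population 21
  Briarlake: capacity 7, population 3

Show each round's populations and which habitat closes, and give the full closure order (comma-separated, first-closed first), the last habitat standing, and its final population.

Round 1: Ashgrove=3 Briarlake=3 Cedarfen=18 Elkhorn=12 Hollowpine=21 Juniper=22 → close Cedarfen (overflow 12)
  18÷5 = 3 each, +1 to first 3
Round 2: Ashgrove=7 Briarlake=7 Elkhorn=16 Hollowpine=24 Juniper=25 → close Juniper (overflow 14)
  25÷4 = 6 each, +1 to first 1
Round 3: Ashgrove=14 Briarlake=13 Elkhorn=22 Hollowpine=30 → close Hollowpine (overflow 19)
  30÷3 = 10 each, +1 to first 0
Round 4: Ashgrove=24 Briarlake=23 Elkhorn=32 → close Elkhorn (overflow 25)
  32÷2 = 16 each, +1 to first 0
Round 5: Ashgrove=40 Briarlake=39 → close Briarlake (overflow 32)
  39÷1 = 39 each, +1 to first 0

Closure order: Cedarfen, Juniper, Hollowpine, Elkhorn, Briarlake
Last habitat: Ashgrove with 79 animals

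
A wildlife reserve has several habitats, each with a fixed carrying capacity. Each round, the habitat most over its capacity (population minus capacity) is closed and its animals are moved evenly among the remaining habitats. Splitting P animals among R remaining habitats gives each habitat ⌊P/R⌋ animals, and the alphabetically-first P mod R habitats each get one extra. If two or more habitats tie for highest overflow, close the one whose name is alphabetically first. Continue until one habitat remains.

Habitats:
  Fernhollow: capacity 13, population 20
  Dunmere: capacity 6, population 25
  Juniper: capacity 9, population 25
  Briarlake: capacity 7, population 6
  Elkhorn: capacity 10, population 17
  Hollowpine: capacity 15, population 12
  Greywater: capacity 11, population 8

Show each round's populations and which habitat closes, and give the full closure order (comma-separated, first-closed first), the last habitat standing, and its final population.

Round 1: Briarlake=6 Dunmere=25 Elkhorn=17 Fernhollow=20 Greywater=8 Hollowpine=12 Juniper=25 → close Dunmere (overflow 19)
  25÷6 = 4 each, +1 to first 1
Round 2: Briarlake=11 Elkhorn=21 Fernhollow=24 Greywater=12 Hollowpine=16 Juniper=29 → close Juniper (overflow 20)
  29÷5 = 5 each, +1 to first 4
Round 3: Briarlake=17 Elkhorn=27 Fernhollow=30 Greywater=18 Hollowpine=21 → close Elkhorn (overflow 17)
  27÷4 = 6 each, +1 to first 3
Round 4: Briarlake=24 Fernhollow=37 Greywater=25 Hollowpine=27 → close Fernhollow (overflow 24)
  37÷3 = 12 each, +1 to first 1
Round 5: Briarlake=37 Greywater=37 Hollowpine=39 → close Briarlake (overflow 30)
  37÷2 = 18 each, +1 to first 1
Round 6: Greywater=56 Hollowpine=57 → close Greywater (overflow 45)
  56÷1 = 56 each, +1 to first 0

Closure order: Dunmere, Juniper, Elkhorn, Fernhollow, Briarlake, Greywater
Last habitat: Hollowpine with 113 animals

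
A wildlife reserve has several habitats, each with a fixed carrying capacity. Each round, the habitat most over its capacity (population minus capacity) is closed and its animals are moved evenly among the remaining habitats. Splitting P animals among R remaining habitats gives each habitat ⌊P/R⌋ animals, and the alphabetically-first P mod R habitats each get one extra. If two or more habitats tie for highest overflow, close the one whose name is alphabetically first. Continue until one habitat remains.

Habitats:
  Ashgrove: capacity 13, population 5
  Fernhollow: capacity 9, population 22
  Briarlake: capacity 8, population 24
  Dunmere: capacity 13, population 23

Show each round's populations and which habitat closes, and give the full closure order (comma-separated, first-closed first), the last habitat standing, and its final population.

Closure order: Briarlake, Fernhollow, Dunmere
Last habitat: Ashgrove with 74 animals

Round 1: Ashgrove=5 Briarlake=24 Dunmere=23 Fernhollow=22 → close Briarlake (overflow 16)
  24÷3 = 8 each, +1 to first 0
Round 2: Ashgrove=13 Dunmere=31 Fernhollow=30 → close Fernhollow (overflow 21)
  30÷2 = 15 each, +1 to first 0
Round 3: Ashgrove=28 Dunmere=46 → close Dunmere (overflow 33)
  46÷1 = 46 each, +1 to first 0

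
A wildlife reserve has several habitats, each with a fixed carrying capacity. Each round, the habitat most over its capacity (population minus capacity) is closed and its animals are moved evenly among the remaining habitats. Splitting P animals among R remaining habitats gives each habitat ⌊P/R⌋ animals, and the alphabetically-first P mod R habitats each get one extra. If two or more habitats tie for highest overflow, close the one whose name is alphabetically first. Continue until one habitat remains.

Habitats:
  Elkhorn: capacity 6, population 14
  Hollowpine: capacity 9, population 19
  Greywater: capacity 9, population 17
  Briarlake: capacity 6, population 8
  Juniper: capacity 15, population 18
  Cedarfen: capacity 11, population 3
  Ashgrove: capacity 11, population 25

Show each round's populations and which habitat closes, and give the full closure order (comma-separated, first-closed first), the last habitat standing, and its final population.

Closure order: Ashgrove, Hollowpine, Elkhorn, Greywater, Briarlake, Juniper
Last habitat: Cedarfen with 104 animals

Round 1: Ashgrove=25 Briarlake=8 Cedarfen=3 Elkhorn=14 Greywater=17 Hollowpine=19 Juniper=18 → close Ashgrove (overflow 14)
  25÷6 = 4 each, +1 to first 1
Round 2: Briarlake=13 Cedarfen=7 Elkhorn=18 Greywater=21 Hollowpine=23 Juniper=22 → close Hollowpine (overflow 14)
  23÷5 = 4 each, +1 to first 3
Round 3: Briarlake=18 Cedarfen=12 Elkhorn=23 Greywater=25 Juniper=26 → close Elkhorn (overflow 17)
  23÷4 = 5 each, +1 to first 3
Round 4: Briarlake=24 Cedarfen=18 Greywater=31 Juniper=31 → close Greywater (overflow 22)
  31÷3 = 10 each, +1 to first 1
Round 5: Briarlake=35 Cedarfen=28 Juniper=41 → close Briarlake (overflow 29)
  35÷2 = 17 each, +1 to first 1
Round 6: Cedarfen=46 Juniper=58 → close Juniper (overflow 43)
  58÷1 = 58 each, +1 to first 0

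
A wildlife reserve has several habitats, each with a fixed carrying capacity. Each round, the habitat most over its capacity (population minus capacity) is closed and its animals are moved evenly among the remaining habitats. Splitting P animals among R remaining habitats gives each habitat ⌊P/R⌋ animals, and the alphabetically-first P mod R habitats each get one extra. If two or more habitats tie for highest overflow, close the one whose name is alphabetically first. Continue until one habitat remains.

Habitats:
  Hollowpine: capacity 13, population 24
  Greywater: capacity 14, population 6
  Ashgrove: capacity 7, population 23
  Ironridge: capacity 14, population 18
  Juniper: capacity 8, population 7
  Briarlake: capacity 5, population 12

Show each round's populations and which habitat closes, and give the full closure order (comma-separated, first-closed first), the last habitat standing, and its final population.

Closure order: Ashgrove, Hollowpine, Briarlake, Ironridge, Juniper
Last habitat: Greywater with 90 animals

Round 1: Ashgrove=23 Briarlake=12 Greywater=6 Hollowpine=24 Ironridge=18 Juniper=7 → close Ashgrove (overflow 16)
  23÷5 = 4 each, +1 to first 3
Round 2: Briarlake=17 Greywater=11 Hollowpine=29 Ironridge=22 Juniper=11 → close Hollowpine (overflow 16)
  29÷4 = 7 each, +1 to first 1
Round 3: Briarlake=25 Greywater=18 Ironridge=29 Juniper=18 → close Briarlake (overflow 20)
  25÷3 = 8 each, +1 to first 1
Round 4: Greywater=27 Ironridge=37 Juniper=26 → close Ironridge (overflow 23)
  37÷2 = 18 each, +1 to first 1
Round 5: Greywater=46 Juniper=44 → close Juniper (overflow 36)
  44÷1 = 44 each, +1 to first 0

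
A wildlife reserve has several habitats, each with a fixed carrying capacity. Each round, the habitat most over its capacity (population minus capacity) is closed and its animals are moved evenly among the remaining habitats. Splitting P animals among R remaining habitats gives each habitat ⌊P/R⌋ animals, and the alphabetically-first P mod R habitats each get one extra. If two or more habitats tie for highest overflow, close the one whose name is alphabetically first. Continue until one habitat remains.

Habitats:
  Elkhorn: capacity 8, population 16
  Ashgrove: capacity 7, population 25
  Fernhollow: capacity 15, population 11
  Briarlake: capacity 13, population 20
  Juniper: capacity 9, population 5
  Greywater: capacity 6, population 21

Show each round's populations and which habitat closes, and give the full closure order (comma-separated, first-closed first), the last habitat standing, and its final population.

Round 1: Ashgrove=25 Briarlake=20 Elkhorn=16 Fernhollow=11 Greywater=21 Juniper=5 → close Ashgrove (overflow 18)
  25÷5 = 5 each, +1 to first 0
Round 2: Briarlake=25 Elkhorn=21 Fernhollow=16 Greywater=26 Juniper=10 → close Greywater (overflow 20)
  26÷4 = 6 each, +1 to first 2
Round 3: Briarlake=32 Elkhorn=28 Fernhollow=22 Juniper=16 → close Elkhorn (overflow 20)
  28÷3 = 9 each, +1 to first 1
Round 4: Briarlake=42 Fernhollow=31 Juniper=25 → close Briarlake (overflow 29)
  42÷2 = 21 each, +1 to first 0
Round 5: Fernhollow=52 Juniper=46 → close Fernhollow (overflow 37)
  52÷1 = 52 each, +1 to first 0

Closure order: Ashgrove, Greywater, Elkhorn, Briarlake, Fernhollow
Last habitat: Juniper with 98 animals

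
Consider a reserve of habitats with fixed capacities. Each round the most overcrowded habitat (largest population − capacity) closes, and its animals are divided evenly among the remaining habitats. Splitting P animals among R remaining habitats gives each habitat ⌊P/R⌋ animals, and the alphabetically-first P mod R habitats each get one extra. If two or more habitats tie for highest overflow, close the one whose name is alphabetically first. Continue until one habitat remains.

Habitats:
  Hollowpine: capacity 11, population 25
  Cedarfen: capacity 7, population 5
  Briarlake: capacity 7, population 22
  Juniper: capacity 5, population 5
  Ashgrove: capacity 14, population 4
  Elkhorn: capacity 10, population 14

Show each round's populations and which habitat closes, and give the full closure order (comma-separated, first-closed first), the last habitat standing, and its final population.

Round 1: Ashgrove=4 Briarlake=22 Cedarfen=5 Elkhorn=14 Hollowpine=25 Juniper=5 → close Briarlake (overflow 15)
  22÷5 = 4 each, +1 to first 2
Round 2: Ashgrove=9 Cedarfen=10 Elkhorn=18 Hollowpine=29 Juniper=9 → close Hollowpine (overflow 18)
  29÷4 = 7 each, +1 to first 1
Round 3: Ashgrove=17 Cedarfen=17 Elkhorn=25 Juniper=16 → close Elkhorn (overflow 15)
  25÷3 = 8 each, +1 to first 1
Round 4: Ashgrove=26 Cedarfen=25 Juniper=24 → close Juniper (overflow 19)
  24÷2 = 12 each, +1 to first 0
Round 5: Ashgrove=38 Cedarfen=37 → close Cedarfen (overflow 30)
  37÷1 = 37 each, +1 to first 0

Closure order: Briarlake, Hollowpine, Elkhorn, Juniper, Cedarfen
Last habitat: Ashgrove with 75 animals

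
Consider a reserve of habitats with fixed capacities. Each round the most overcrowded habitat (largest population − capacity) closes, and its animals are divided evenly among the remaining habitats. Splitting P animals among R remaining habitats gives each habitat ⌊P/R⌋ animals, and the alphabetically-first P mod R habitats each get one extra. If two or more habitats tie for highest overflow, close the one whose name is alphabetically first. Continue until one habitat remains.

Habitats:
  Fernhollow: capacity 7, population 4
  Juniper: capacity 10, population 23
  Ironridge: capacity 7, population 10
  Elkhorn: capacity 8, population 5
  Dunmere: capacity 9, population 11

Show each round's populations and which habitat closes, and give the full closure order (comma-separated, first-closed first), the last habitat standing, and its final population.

Round 1: Dunmere=11 Elkhorn=5 Fernhollow=4 Ironridge=10 Juniper=23 → close Juniper (overflow 13)
  23÷4 = 5 each, +1 to first 3
Round 2: Dunmere=17 Elkhorn=11 Fernhollow=10 Ironridge=15 → close Dunmere (overflow 8)
  17÷3 = 5 each, +1 to first 2
Round 3: Elkhorn=17 Fernhollow=16 Ironridge=20 → close Ironridge (overflow 13)
  20÷2 = 10 each, +1 to first 0
Round 4: Elkhorn=27 Fernhollow=26 → close Elkhorn (overflow 19)
  27÷1 = 27 each, +1 to first 0

Closure order: Juniper, Dunmere, Ironridge, Elkhorn
Last habitat: Fernhollow with 53 animals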